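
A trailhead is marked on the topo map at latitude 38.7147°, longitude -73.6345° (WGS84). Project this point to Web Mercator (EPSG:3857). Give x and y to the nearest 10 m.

Web Mercator is spherical with R = a = 6378137 m.
x = R·λ = 6378137 × -1.285164468 = -8196955.045 m.
y = R·ln tan(π/4 + φ/2) = 6378137 × 0.733895619 = 4680886.799 m.

x -8196960 m, y 4680890 m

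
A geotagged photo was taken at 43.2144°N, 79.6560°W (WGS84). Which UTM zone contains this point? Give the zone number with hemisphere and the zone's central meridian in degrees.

UTM zone = ⌊(λ + 180)/6⌋ + 1; -79.6560° ∈ [-84°, -78°) → zone 17.
Hemisphere: N (φ ≥ 0).
Central meridian λ₀ = 6×17 − 183 = -81°.

Zone 17N, central meridian -81°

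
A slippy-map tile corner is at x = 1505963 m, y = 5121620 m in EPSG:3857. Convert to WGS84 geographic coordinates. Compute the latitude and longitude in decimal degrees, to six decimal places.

R = 6378137 m. λ = x/R = 13.52829580°.
φ = 2·arctan(exp(y/R)) − 90° = 2·arctan(2.23222) − 90° = 41.73670256°.

lat 41.736703°, lon 13.528296°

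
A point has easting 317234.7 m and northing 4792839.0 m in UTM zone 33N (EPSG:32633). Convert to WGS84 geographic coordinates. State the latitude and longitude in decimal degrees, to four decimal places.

Zone 33N: λ₀ = 15°, k₀ = 0.9996, false easting 500000 m.
Meridian distance M = (N − FN)/k₀ = 4794756.9 m.
Inverse transverse Mercator on WGS84 gives φ = 43.26620031°, λ = 12.74800041°.

lat 43.2662°, lon 12.7480°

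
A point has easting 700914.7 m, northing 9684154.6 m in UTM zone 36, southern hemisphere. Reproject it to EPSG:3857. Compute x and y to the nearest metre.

Unproject from UTM 36S (λ₀ = 33°) → φ = -2.85609965°, λ = 34.80749988°.
Web Mercator (R = 6378137 m): x = 3874753.162 m, y = -318071.313 m.

x 3874753 m, y -318071 m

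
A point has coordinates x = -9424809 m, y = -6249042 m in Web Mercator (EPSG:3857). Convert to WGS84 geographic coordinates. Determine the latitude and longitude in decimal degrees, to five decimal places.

lat -48.84760°, lon -84.66450°

R = 6378137 m. λ = x/R = -84.66449975°.
φ = 2·arctan(exp(y/R)) − 90° = 2·arctan(0.37540) − 90° = -48.84760145°.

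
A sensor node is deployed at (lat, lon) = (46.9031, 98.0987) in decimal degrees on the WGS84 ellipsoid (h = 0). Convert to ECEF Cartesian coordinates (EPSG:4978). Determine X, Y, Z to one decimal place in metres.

X -615014.7 m, Y 4322021.5 m, Z 4634411.4 m

WGS84: a = 6378137 m, e² = 0.006694380; N(φ) = a/√(1−e²sin²φ) = 6389550.570 m.
X = (N+h)·cosφ·cosλ = -615014.705 m; Y = (N+h)·cosφ·sinλ = 4322021.536 m; Z = (N(1−e²)+h)·sinφ = 4634411.396 m.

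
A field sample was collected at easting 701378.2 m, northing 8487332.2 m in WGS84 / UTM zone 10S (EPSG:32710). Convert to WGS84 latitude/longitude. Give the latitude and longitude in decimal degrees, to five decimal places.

Zone 10S: λ₀ = -123°, k₀ = 0.9996, false easting 500000 m, false northing 10000000 m.
Meridian distance M = (N − FN)/k₀ = -1513273.1 m.
Inverse transverse Mercator on WGS84 gives φ = -13.67600003°, λ = -121.13810025°.

lat -13.67600°, lon -121.13810°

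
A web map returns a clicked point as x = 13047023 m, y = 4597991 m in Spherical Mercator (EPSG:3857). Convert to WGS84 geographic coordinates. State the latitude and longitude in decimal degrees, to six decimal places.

lat 38.131302°, lon 117.203402°

R = 6378137 m. λ = x/R = 117.20340173°.
φ = 2·arctan(exp(y/R)) − 90° = 2·arctan(2.05628) − 90° = 38.13130184°.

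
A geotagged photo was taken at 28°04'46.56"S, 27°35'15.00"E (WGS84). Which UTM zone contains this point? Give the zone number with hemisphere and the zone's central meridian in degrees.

UTM zone = ⌊(λ + 180)/6⌋ + 1; 27.5875° ∈ [24°, 30°) → zone 35.
Hemisphere: S (φ < 0).
Central meridian λ₀ = 6×35 − 183 = 27°.

Zone 35S, central meridian 27°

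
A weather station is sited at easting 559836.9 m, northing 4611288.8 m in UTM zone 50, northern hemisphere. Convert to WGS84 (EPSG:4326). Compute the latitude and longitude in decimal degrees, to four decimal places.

lat 41.6511°, lon 117.7186°

Zone 50N: λ₀ = 117°, k₀ = 0.9996, false easting 500000 m.
Meridian distance M = (N − FN)/k₀ = 4613134.1 m.
Inverse transverse Mercator on WGS84 gives φ = 41.65109978°, λ = 117.71859983°.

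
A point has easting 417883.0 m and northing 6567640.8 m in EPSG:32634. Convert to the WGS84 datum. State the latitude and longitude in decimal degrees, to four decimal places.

lat 59.2398°, lon 19.5606°

Zone 34N: λ₀ = 21°, k₀ = 0.9996, false easting 500000 m.
Meridian distance M = (N − FN)/k₀ = 6570268.9 m.
Inverse transverse Mercator on WGS84 gives φ = 59.23979981°, λ = 19.56060016°.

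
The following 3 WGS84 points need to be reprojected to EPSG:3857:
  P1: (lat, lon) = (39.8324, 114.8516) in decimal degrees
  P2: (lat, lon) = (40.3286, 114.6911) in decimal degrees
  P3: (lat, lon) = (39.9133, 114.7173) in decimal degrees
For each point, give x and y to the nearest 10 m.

Web Mercator: x = R·λ, y = R·ln tan(π/4+φ/2), R = 6378137 m.
P1 (39.8324°, 114.8516°) → (12785221.629, 4841616.911) m.
P2 (40.3286°, 114.6911°) → (12767354.851, 4913809.068) m.
P3 (39.9133°, 114.7173°) → (12770271.421, 4853351.259) m.

P1: x 12785220 m, y 4841620 m; P2: x 12767350 m, y 4913810 m; P3: x 12770270 m, y 4853350 m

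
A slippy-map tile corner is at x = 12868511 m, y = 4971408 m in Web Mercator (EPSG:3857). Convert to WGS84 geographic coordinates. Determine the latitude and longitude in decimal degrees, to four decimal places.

R = 6378137 m. λ = x/R = 115.59980115°.
φ = 2·arctan(exp(y/R)) − 90° = 2·arctan(2.18026) − 90° = 40.72189924°.

lat 40.7219°, lon 115.5998°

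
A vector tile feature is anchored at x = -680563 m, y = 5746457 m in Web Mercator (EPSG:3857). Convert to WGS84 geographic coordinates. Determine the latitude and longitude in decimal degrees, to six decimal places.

lat 45.788101°, lon -6.113601°

R = 6378137 m. λ = x/R = -6.11360145°.
φ = 2·arctan(exp(y/R)) − 90° = 2·arctan(2.46197) − 90° = 45.78810076°.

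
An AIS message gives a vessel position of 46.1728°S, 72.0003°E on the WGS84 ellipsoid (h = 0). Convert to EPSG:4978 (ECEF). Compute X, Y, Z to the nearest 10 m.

WGS84: a = 6378137 m, e² = 0.006694380; N(φ) = a/√(1−e²sin²φ) = 6389277.410 m.
X = (N+h)·cosφ·cosλ = 1367218.552 m; Y = (N+h)·cosφ·sinλ = 4207940.999 m; Z = (N(1−e²)+h)·sinφ = -4578569.155 m.

X 1367220 m, Y 4207940 m, Z -4578570 m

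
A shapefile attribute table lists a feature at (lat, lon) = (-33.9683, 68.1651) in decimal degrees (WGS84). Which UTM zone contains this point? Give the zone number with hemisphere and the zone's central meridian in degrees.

Zone 42S, central meridian 69°

UTM zone = ⌊(λ + 180)/6⌋ + 1; 68.1651° ∈ [66°, 72°) → zone 42.
Hemisphere: S (φ < 0).
Central meridian λ₀ = 6×42 − 183 = 69°.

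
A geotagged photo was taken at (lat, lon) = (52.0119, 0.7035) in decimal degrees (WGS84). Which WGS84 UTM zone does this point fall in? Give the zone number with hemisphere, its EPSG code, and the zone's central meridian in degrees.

UTM zone = ⌊(λ + 180)/6⌋ + 1; 0.7035° ∈ [0°, 6°) → zone 31.
Hemisphere: N (φ ≥ 0).
Central meridian λ₀ = 6×31 − 183 = 3°.
EPSG code: 32631.

Zone 31N (EPSG:32631), central meridian 3°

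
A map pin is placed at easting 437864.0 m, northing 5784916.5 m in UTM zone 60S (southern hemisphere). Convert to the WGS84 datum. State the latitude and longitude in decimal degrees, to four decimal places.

lat -38.0814°, lon 176.2915°

Zone 60S: λ₀ = 177°, k₀ = 0.9996, false easting 500000 m, false northing 10000000 m.
Meridian distance M = (N − FN)/k₀ = -4216770.2 m.
Inverse transverse Mercator on WGS84 gives φ = -38.08139963°, λ = 176.29149965°.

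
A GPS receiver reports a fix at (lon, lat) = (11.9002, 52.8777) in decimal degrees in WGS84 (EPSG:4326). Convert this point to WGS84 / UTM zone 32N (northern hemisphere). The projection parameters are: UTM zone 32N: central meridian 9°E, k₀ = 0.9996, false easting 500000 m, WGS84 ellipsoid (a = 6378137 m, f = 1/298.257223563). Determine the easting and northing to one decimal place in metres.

Zone 32 central meridian λ₀ = 6×32 − 183 = 9°; Δλ = +2.9002°.
Transverse Mercator on WGS84 with k₀ = 0.9996 gives E = 695160.442 m, N = 5862605.623 m.

E 695160.4 m, N 5862605.6 m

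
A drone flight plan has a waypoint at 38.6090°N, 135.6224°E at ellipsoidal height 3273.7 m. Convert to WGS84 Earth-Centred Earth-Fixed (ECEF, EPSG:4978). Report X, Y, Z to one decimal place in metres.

X -3568789.2 m, Y 3492084.4 m, Z 3960534.4 m

WGS84: a = 6378137 m, e² = 0.006694380; N(φ) = a/√(1−e²sin²φ) = 6386466.074 m.
X = (N+h)·cosφ·cosλ = -3568789.192 m; Y = (N+h)·cosφ·sinλ = 3492084.404 m; Z = (N(1−e²)+h)·sinφ = 3960534.393 m.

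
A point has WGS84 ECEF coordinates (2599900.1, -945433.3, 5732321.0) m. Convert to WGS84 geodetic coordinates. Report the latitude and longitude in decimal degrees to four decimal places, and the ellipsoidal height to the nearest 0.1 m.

λ = atan2(Y, X) = -19.98340007°; p = √(X²+Y²) = 2766464.3 m.
Bowring's method on WGS84 (a = 6378137 m, b = 6356752.314 m) gives φ = 64.38790006°, h = 4193.213 m.

lat 64.3879°, lon -19.9834°, h 4193.2 m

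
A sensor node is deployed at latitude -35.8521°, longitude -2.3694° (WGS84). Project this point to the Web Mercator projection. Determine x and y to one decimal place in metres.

x -263760.4 m, y -4280289.6 m

Web Mercator is spherical with R = a = 6378137 m.
x = R·λ = 6378137 × -0.041353831 = -263760.401 m.
y = R·ln tan(π/4 + φ/2) = 6378137 × -0.671087748 = -4280289.597 m.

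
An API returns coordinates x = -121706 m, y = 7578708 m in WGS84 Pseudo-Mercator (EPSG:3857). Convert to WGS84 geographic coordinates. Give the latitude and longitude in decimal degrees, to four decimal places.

R = 6378137 m. λ = x/R = -1.09330360°.
φ = 2·arctan(exp(y/R)) − 90° = 2·arctan(3.28128) − 90° = 56.10180047°.

lat 56.1018°, lon -1.0933°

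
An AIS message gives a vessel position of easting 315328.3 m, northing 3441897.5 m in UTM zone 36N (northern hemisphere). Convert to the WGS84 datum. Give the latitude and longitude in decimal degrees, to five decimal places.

lat 31.09640°, lon 31.06380°

Zone 36N: λ₀ = 33°, k₀ = 0.9996, false easting 500000 m.
Meridian distance M = (N − FN)/k₀ = 3443274.8 m.
Inverse transverse Mercator on WGS84 gives φ = 31.09639987°, λ = 31.06380002°.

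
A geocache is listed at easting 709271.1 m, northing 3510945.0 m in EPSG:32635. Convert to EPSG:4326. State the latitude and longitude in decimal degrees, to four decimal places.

lat 31.7148°, lon 29.2085°

Zone 35N: λ₀ = 27°, k₀ = 0.9996, false easting 500000 m.
Meridian distance M = (N − FN)/k₀ = 3512349.9 m.
Inverse transverse Mercator on WGS84 gives φ = 31.71479978°, λ = 29.20849989°.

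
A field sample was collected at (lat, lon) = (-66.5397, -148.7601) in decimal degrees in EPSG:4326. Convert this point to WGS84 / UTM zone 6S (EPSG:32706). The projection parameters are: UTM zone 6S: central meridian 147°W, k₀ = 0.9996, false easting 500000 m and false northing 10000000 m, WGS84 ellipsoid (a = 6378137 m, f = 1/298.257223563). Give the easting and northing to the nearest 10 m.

Zone 6 central meridian λ₀ = 6×6 − 183 = -147°; Δλ = -1.7601°.
Transverse Mercator on WGS84 with k₀ = 0.9996 gives E = 421815.289 m, N = 2618829.606 m.

E 421820 m, N 2618830 m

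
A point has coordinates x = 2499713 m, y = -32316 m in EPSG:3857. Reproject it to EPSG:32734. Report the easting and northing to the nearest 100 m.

Web Mercator inverse (R = 6378137 m) → φ = -0.29029833°, λ = 22.45530394°.
UTM 34S forward: E = 661954.359 m, N = 9967902.887 m.

E 662000 m, N 9967900 m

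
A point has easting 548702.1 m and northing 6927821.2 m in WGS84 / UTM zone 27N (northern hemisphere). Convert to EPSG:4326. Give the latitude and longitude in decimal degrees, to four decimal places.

lat 62.4783°, lon -20.0553°

Zone 27N: λ₀ = -21°, k₀ = 0.9996, false easting 500000 m.
Meridian distance M = (N − FN)/k₀ = 6930593.4 m.
Inverse transverse Mercator on WGS84 gives φ = 62.47830021°, λ = -20.05530029°.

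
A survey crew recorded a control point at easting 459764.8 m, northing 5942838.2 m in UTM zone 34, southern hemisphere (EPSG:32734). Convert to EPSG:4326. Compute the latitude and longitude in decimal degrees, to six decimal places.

lat -36.659200°, lon 20.549800°

Zone 34S: λ₀ = 21°, k₀ = 0.9996, false easting 500000 m, false northing 10000000 m.
Meridian distance M = (N − FN)/k₀ = -4058785.3 m.
Inverse transverse Mercator on WGS84 gives φ = -36.65920014°, λ = 20.54980010°.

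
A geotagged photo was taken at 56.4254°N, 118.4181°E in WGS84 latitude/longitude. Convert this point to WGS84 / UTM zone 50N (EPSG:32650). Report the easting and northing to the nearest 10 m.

E 587470 m, N 6254330 m

Zone 50 central meridian λ₀ = 6×50 − 183 = 117°; Δλ = +1.4181°.
Transverse Mercator on WGS84 with k₀ = 0.9996 gives E = 587466.382 m, N = 6254329.005 m.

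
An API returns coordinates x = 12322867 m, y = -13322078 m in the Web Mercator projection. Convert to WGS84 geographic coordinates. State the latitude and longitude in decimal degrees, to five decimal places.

R = 6378137 m. λ = x/R = 110.69819770°.
φ = 2·arctan(exp(y/R)) − 90° = 2·arctan(0.12385) − 90° = -75.88009905°.

lat -75.88010°, lon 110.69820°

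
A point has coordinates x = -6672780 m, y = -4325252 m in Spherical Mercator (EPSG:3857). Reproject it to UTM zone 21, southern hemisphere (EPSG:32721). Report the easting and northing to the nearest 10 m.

E 235350 m, N 5992210 m

Web Mercator inverse (R = 6378137 m) → φ = -36.17880037°, λ = -59.94260262°.
UTM 21S forward: E = 235354.624 m, N = 5992205.992 m.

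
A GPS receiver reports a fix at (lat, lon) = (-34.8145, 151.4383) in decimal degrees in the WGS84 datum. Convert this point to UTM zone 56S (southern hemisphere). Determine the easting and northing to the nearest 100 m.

Zone 56 central meridian λ₀ = 6×56 − 183 = 153°; Δλ = -1.5617°.
Transverse Mercator on WGS84 with k₀ = 0.9996 gives E = 357165.223 m, N = 6146416.341 m.

E 357200 m, N 6146400 m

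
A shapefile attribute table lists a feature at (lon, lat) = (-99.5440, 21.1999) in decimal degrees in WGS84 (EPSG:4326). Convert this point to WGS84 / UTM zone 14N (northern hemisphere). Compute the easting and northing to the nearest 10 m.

E 443540 m, N 2344370 m

Zone 14 central meridian λ₀ = 6×14 − 183 = -99°; Δλ = -0.5440°.
Transverse Mercator on WGS84 with k₀ = 0.9996 gives E = 443537.714 m, N = 2344368.312 m.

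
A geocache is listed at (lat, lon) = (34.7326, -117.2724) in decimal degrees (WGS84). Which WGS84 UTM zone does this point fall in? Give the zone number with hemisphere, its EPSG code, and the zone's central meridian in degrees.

UTM zone = ⌊(λ + 180)/6⌋ + 1; -117.2724° ∈ [-120°, -114°) → zone 11.
Hemisphere: N (φ ≥ 0).
Central meridian λ₀ = 6×11 − 183 = -117°.
EPSG code: 32611.

Zone 11N (EPSG:32611), central meridian -117°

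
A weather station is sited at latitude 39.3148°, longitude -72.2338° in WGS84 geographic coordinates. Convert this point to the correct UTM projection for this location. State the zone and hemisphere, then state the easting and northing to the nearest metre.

Zone 18N: E 738484 m, N 4355360 m

Longitude -72.2338° lies in the 6° band [-78°, -72°), giving zone 18; latitude is north of the equator, so 18N.
Zone 18 central meridian λ₀ = 6×18 − 183 = -75°; Δλ = +2.7662°.
Transverse Mercator on WGS84 with k₀ = 0.9996 gives E = 738483.550 m, N = 4355360.260 m.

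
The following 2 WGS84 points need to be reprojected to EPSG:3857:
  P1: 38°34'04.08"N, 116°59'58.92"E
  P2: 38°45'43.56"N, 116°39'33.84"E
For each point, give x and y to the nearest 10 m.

Web Mercator: x = R·λ, y = R·ln tan(π/4+φ/2), R = 6378137 m.
P1 (38.5678°, 116.9997°) → (13024347.027, 4659950.366) m.
P2 (38.7621°, 116.6594°) → (12986465.004, 4687651.503) m.

P1: x 13024350 m, y 4659950 m; P2: x 12986470 m, y 4687650 m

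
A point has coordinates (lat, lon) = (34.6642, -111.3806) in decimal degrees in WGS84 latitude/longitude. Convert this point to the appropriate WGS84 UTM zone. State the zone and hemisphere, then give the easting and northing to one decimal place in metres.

Zone 12N: E 465128.2 m, N 3835871.0 m

Longitude -111.3806° lies in the 6° band [-114°, -108°), giving zone 12; latitude is north of the equator, so 12N.
Zone 12 central meridian λ₀ = 6×12 − 183 = -111°; Δλ = -0.3806°.
Transverse Mercator on WGS84 with k₀ = 0.9996 gives E = 465128.243 m, N = 3835871.028 m.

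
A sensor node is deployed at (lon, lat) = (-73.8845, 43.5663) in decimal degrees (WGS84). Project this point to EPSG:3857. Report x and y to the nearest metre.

Web Mercator is spherical with R = a = 6378137 m.
x = R·λ = 6378137 × -1.289527791 = -8224784.918 m.
y = R·ln tan(π/4 + φ/2) = 6378137 × 0.846417941 = 5398569.587 m.

x -8224785 m, y 5398570 m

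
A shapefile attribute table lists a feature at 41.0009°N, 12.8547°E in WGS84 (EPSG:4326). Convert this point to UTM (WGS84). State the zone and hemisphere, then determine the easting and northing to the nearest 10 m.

Zone 33N: E 319570 m, N 4541070 m

Longitude 12.8547° lies in the 6° band [12°, 18°), giving zone 33; latitude is north of the equator, so 33N.
Zone 33 central meridian λ₀ = 6×33 − 183 = 15°; Δλ = -2.1453°.
Transverse Mercator on WGS84 with k₀ = 0.9996 gives E = 319573.490 m, N = 4541073.614 m.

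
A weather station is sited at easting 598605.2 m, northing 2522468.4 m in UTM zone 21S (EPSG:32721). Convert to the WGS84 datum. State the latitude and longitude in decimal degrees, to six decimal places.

Zone 21S: λ₀ = -57°, k₀ = 0.9996, false easting 500000 m, false northing 10000000 m.
Meridian distance M = (N − FN)/k₀ = -7480523.8 m.
Inverse transverse Mercator on WGS84 gives φ = -67.39760002°, λ = -54.70050102°.

lat -67.397600°, lon -54.700501°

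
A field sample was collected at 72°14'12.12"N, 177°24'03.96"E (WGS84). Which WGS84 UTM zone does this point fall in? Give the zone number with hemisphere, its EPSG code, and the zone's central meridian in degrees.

UTM zone = ⌊(λ + 180)/6⌋ + 1; 177.4011° ∈ [174°, 180°) → zone 60.
Hemisphere: N (φ ≥ 0).
Central meridian λ₀ = 6×60 − 183 = 177°.
EPSG code: 32660.

Zone 60N (EPSG:32660), central meridian 177°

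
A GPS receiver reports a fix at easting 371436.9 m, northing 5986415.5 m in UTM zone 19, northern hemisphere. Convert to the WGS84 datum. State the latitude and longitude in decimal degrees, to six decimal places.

lat 54.010000°, lon -70.961900°

Zone 19N: λ₀ = -69°, k₀ = 0.9996, false easting 500000 m.
Meridian distance M = (N − FN)/k₀ = 5988811.0 m.
Inverse transverse Mercator on WGS84 gives φ = 54.00999982°, λ = -70.96190046°.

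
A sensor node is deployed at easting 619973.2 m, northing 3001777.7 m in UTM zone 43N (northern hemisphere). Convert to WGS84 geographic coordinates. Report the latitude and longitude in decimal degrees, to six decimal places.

Zone 43N: λ₀ = 75°, k₀ = 0.9996, false easting 500000 m.
Meridian distance M = (N − FN)/k₀ = 3002978.9 m.
Inverse transverse Mercator on WGS84 gives φ = 27.13330020°, λ = 76.21059990°.

lat 27.133300°, lon 76.210600°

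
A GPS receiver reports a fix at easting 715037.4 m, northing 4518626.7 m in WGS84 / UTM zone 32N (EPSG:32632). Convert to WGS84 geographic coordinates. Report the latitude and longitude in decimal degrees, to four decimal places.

Zone 32N: λ₀ = 9°, k₀ = 0.9996, false easting 500000 m.
Meridian distance M = (N − FN)/k₀ = 4520434.9 m.
Inverse transverse Mercator on WGS84 gives φ = 40.79050020°, λ = 11.54870048°.

lat 40.7905°, lon 11.5487°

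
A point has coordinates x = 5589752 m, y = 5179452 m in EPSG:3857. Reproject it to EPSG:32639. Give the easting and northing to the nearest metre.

E 434998 m, N 4663754 m

Web Mercator inverse (R = 6378137 m) → φ = 42.12319927°, λ = 50.21359656°.
UTM 39N forward: E = 434997.506 m, N = 4663754.261 m.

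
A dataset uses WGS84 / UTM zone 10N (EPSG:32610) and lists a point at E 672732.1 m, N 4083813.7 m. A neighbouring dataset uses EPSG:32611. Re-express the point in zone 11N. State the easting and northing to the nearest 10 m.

E 137970 m, N 4089770 m

UTM 10N → geographic: φ = 36.88449974°, λ = -121.06170016°.
UTM 11N (λ₀ = -117°) forward: E = 137974.586 m, N = 4089768.914 m.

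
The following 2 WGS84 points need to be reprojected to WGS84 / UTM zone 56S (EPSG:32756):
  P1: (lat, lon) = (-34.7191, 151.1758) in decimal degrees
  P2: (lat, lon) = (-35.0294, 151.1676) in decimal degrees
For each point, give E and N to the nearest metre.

UTM zone 56S: λ₀ = 153°, k₀ = 0.9996.
P1 (-34.7191°, 151.1758°) → (332961.878, 6156592.150) m.
P2 (-35.0294°, 151.1676°) → (332840.496, 6122161.978) m.

P1: E 332962 m, N 6156592 m; P2: E 332840 m, N 6122162 m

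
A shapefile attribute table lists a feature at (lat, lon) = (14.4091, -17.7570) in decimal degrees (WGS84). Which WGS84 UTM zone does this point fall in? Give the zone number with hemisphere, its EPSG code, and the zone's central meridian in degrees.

Zone 28N (EPSG:32628), central meridian -15°

UTM zone = ⌊(λ + 180)/6⌋ + 1; -17.7570° ∈ [-18°, -12°) → zone 28.
Hemisphere: N (φ ≥ 0).
Central meridian λ₀ = 6×28 − 183 = -15°.
EPSG code: 32628.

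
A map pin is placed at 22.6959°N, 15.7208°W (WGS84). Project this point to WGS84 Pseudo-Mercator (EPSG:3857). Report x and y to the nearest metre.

Web Mercator is spherical with R = a = 6378137 m.
x = R·λ = 6378137 × -0.274379721 = -1750031.451 m.
y = R·ln tan(π/4 + φ/2) = 6378137 × 0.406903157 = 2595284.079 m.

x -1750031 m, y 2595284 m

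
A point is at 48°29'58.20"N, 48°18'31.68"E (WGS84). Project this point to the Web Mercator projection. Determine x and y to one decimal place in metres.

x 5377711.0 m, y 6190359.8 m

Web Mercator is spherical with R = a = 6378137 m.
x = R·λ = 6378137 × 0.843147618 = 5377711.017 m.
y = R·ln tan(π/4 + φ/2) = 6378137 × 0.970559242 = 6190359.810 m.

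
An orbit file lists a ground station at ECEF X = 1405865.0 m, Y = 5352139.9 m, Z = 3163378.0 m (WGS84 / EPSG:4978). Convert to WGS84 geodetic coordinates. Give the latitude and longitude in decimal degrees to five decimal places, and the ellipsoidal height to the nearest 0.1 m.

lat 29.92080°, lon 75.28240°, h 1224.0 m

λ = atan2(Y, X) = 75.28239971°; p = √(X²+Y²) = 5533702.0 m.
Bowring's method on WGS84 (a = 6378137 m, b = 6356752.314 m) gives φ = 29.92079983°, h = 1224.029 m.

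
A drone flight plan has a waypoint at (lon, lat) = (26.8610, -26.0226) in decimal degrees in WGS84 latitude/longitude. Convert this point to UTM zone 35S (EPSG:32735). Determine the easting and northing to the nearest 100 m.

E 486100 m, N 7121800 m

Zone 35 central meridian λ₀ = 6×35 − 183 = 27°; Δλ = -0.1390°.
Transverse Mercator on WGS84 with k₀ = 0.9996 gives E = 486091.859 m, N = 7121805.949 m.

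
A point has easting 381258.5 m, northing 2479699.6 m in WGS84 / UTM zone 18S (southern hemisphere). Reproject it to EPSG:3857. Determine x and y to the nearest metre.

Unproject from UTM 18S (λ₀ = -75°) → φ = -67.77339983°, λ = -77.81370053°.
Web Mercator (R = 6378137 m): x = -8662181.519 m, y = -10379987.230 m.

x -8662182 m, y -10379987 m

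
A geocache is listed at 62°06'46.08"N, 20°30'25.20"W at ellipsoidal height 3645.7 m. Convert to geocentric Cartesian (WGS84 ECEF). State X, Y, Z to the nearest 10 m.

WGS84: a = 6378137 m, e² = 0.006694380; N(φ) = a/√(1−e²sin²φ) = 6394880.980 m.
X = (N+h)·cosφ·cosλ = 2803142.614 m; Y = (N+h)·cosφ·sinλ = -1048442.438 m; Z = (N(1−e²)+h)·sinφ = 5617628.430 m.

X 2803140 m, Y -1048440 m, Z 5617630 m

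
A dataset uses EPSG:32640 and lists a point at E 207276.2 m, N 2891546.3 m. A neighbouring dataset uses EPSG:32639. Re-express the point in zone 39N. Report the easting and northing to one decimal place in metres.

E 807333.4 m, N 2891883.3 m

UTM 40N → geographic: φ = 26.11350044°, λ = 54.07300007°.
UTM 39N (λ₀ = 51°) forward: E = 807333.432 m, N = 2891883.309 m.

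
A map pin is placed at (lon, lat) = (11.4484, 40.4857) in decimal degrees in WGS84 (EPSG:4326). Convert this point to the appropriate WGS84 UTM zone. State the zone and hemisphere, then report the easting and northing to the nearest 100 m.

Zone 32N: E 707500 m, N 4484500 m

Longitude 11.4484° lies in the 6° band [6°, 12°), giving zone 32; latitude is north of the equator, so 32N.
Zone 32 central meridian λ₀ = 6×32 − 183 = 9°; Δλ = +2.4484°.
Transverse Mercator on WGS84 with k₀ = 0.9996 gives E = 707516.457 m, N = 4484547.110 m.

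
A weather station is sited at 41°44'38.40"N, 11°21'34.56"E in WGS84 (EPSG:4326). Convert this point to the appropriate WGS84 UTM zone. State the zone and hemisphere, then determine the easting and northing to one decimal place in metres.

Zone 32N: E 696204.1 m, N 4624044.2 m

Longitude 11.3596° lies in the 6° band [6°, 12°), giving zone 32; latitude is north of the equator, so 32N.
Zone 32 central meridian λ₀ = 6×32 − 183 = 9°; Δλ = +2.3596°.
Transverse Mercator on WGS84 with k₀ = 0.9996 gives E = 696204.142 m, N = 4624044.207 m.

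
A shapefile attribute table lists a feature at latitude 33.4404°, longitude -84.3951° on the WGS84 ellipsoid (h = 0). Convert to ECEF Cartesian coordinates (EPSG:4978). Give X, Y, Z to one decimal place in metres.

WGS84: a = 6378137 m, e² = 0.006694380; N(φ) = a/√(1−e²sin²φ) = 6384630.059 m.
X = (N+h)·cosφ·cosλ = 520347.358 m; Y = (N+h)·cosφ·sinλ = -5302243.701 m; Z = (N(1−e²)+h)·sinφ = 3494820.067 m.

X 520347.4 m, Y -5302243.7 m, Z 3494820.1 m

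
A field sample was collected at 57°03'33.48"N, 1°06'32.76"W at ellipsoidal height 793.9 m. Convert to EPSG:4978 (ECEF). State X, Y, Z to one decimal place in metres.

WGS84: a = 6378137 m, e² = 0.006694380; N(φ) = a/√(1−e²sin²φ) = 6393226.652 m.
X = (N+h)·cosφ·cosλ = 3476229.870 m; Y = (N+h)·cosφ·sinλ = -67299.341 m; Z = (N(1−e²)+h)·sinφ = 5330160.118 m.

X 3476229.9 m, Y -67299.3 m, Z 5330160.1 m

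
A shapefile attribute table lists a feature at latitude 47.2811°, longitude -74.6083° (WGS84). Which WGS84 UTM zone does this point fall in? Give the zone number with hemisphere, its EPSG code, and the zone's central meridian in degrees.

Zone 18N (EPSG:32618), central meridian -75°

UTM zone = ⌊(λ + 180)/6⌋ + 1; -74.6083° ∈ [-78°, -72°) → zone 18.
Hemisphere: N (φ ≥ 0).
Central meridian λ₀ = 6×18 − 183 = -75°.
EPSG code: 32618.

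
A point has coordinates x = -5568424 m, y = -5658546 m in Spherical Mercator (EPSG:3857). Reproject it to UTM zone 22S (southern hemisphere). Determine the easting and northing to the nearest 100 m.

E 576800 m, N 4990500 m

Web Mercator inverse (R = 6378137 m) → φ = -45.23469883°, λ = -50.02200388°.
UTM 22S forward: E = 576765.695 m, N = 4990511.808 m.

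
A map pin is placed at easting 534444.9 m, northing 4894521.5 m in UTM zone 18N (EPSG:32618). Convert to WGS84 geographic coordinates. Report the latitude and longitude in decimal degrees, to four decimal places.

Zone 18N: λ₀ = -75°, k₀ = 0.9996, false easting 500000 m.
Meridian distance M = (N − FN)/k₀ = 4896480.1 m.
Inverse transverse Mercator on WGS84 gives φ = 44.20310036°, λ = -74.56890059°.

lat 44.2031°, lon -74.5689°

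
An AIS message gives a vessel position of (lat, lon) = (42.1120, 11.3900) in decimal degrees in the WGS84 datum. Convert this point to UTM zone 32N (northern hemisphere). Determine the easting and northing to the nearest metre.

Zone 32 central meridian λ₀ = 6×32 − 183 = 9°; Δλ = +2.3900°.
Transverse Mercator on WGS84 with k₀ = 0.9996 gives E = 697592.516 m, N = 4664975.978 m.

E 697593 m, N 4664976 m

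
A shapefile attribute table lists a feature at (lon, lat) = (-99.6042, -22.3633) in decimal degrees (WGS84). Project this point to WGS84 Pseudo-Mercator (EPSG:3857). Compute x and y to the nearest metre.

x -11087889 m, y -2555200 m

Web Mercator is spherical with R = a = 6378137 m.
x = R·λ = 6378137 × -1.738421239 = -11087888.825 m.
y = R·ln tan(π/4 + φ/2) = 6378137 × -0.400618550 = -2555199.998 m.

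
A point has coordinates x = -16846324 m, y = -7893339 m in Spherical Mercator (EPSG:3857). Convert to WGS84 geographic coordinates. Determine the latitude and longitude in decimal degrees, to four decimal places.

lat -57.6461°, lon -151.3331°

R = 6378137 m. λ = x/R = -151.33310330°.
φ = 2·arctan(exp(y/R)) − 90° = 2·arctan(0.29009) − 90° = -57.64610115°.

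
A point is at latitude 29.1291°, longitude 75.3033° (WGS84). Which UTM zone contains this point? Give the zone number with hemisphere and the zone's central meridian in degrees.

Zone 43N, central meridian 75°

UTM zone = ⌊(λ + 180)/6⌋ + 1; 75.3033° ∈ [72°, 78°) → zone 43.
Hemisphere: N (φ ≥ 0).
Central meridian λ₀ = 6×43 − 183 = 75°.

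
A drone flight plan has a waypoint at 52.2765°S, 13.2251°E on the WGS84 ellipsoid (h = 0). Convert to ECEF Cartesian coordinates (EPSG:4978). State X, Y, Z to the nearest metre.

WGS84: a = 6378137 m, e² = 0.006694380; N(φ) = a/√(1−e²sin²φ) = 6391535.740 m.
X = (N+h)·cosφ·cosλ = 3806955.016 m; Y = (N+h)·cosφ·sinλ = 894672.908 m; Z = (N(1−e²)+h)·sinφ = -5021686.305 m.

X 3806955 m, Y 894673 m, Z -5021686 m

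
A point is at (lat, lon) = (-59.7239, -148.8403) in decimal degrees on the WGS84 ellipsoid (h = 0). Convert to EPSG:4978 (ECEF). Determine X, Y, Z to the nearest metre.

X -2758617 m, Y -1668027 m, Z -5485033 m

WGS84: a = 6378137 m, e² = 0.006694380; N(φ) = a/√(1−e²sin²φ) = 6394119.158 m.
X = (N+h)·cosφ·cosλ = -2758617.341 m; Y = (N+h)·cosφ·sinλ = -1668027.187 m; Z = (N(1−e²)+h)·sinφ = -5485032.867 m.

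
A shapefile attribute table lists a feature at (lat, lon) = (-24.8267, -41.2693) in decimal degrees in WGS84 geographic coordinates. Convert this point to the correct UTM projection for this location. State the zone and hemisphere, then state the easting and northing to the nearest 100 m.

Zone 24S: E 270600 m, N 7252300 m

Longitude -41.2693° lies in the 6° band [-42°, -36°), giving zone 24; latitude is south of the equator, so 24S.
Zone 24 central meridian λ₀ = 6×24 − 183 = -39°; Δλ = -2.2693°.
Transverse Mercator on WGS84 with k₀ = 0.9996 gives E = 270646.347 m, N = 7252333.561 m.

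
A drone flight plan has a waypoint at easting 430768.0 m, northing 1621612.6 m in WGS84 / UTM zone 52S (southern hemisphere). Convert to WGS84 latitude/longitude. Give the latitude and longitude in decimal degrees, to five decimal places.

Zone 52S: λ₀ = 129°, k₀ = 0.9996, false easting 500000 m, false northing 10000000 m.
Meridian distance M = (N − FN)/k₀ = -8381740.1 m.
Inverse transverse Mercator on WGS84 gives φ = -75.47799975°, λ = 126.52590182°.

lat -75.47800°, lon 126.52590°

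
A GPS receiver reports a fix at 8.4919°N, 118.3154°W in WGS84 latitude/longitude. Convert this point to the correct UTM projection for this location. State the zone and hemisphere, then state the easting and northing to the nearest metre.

Longitude -118.3154° lies in the 6° band [-120°, -114°), giving zone 11; latitude is north of the equator, so 11N.
Zone 11 central meridian λ₀ = 6×11 − 183 = -117°; Δλ = -1.3154°.
Transverse Mercator on WGS84 with k₀ = 0.9996 gives E = 355210.802 m, N = 938924.281 m.

Zone 11N: E 355211 m, N 938924 m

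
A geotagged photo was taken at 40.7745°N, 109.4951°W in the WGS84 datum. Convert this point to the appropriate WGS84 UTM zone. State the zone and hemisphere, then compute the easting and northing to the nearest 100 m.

Zone 12N: E 627000 m, N 4514800 m

Longitude -109.4951° lies in the 6° band [-114°, -108°), giving zone 12; latitude is north of the equator, so 12N.
Zone 12 central meridian λ₀ = 6×12 − 183 = -111°; Δλ = +1.5049°.
Transverse Mercator on WGS84 with k₀ = 0.9996 gives E = 626996.940 m, N = 4514814.273 m.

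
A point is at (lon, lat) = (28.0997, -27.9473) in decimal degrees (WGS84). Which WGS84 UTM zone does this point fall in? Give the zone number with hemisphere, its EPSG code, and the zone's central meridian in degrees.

Zone 35S (EPSG:32735), central meridian 27°

UTM zone = ⌊(λ + 180)/6⌋ + 1; 28.0997° ∈ [24°, 30°) → zone 35.
Hemisphere: S (φ < 0).
Central meridian λ₀ = 6×35 − 183 = 27°.
EPSG code: 32735.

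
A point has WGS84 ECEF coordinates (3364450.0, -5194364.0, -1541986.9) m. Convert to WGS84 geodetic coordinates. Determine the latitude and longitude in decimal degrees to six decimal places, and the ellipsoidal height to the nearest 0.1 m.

lat -14.081400°, lon -57.068400°, h 1101.7 m

λ = atan2(Y, X) = -57.06840013°; p = √(X²+Y²) = 6188775.4 m.
Bowring's method on WGS84 (a = 6378137 m, b = 6356752.314 m) gives φ = -14.08140021°, h = 1101.720 m.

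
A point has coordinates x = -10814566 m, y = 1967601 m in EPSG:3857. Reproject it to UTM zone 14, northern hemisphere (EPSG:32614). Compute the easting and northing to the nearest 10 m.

Web Mercator inverse (R = 6378137 m) → φ = 17.40140126°, λ = -97.14889929°.
UTM 14N forward: E = 696641.177 m, N = 1924911.146 m.

E 696640 m, N 1924910 m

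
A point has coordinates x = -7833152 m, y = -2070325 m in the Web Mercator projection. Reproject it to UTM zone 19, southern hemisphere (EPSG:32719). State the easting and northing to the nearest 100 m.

E 355600 m, N 7978300 m

Web Mercator inverse (R = 6378137 m) → φ = -18.27980185°, λ = -70.36640164°.
UTM 19S forward: E = 355567.917 m, N = 7978317.558 m.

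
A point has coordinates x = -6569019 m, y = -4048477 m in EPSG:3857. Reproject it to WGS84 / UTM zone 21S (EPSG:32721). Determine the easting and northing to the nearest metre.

E 314639 m, N 6219785 m

Web Mercator inverse (R = 6378137 m) → φ = -34.14640037°, λ = -59.01050169°.
UTM 21S forward: E = 314639.465 m, N = 6219785.342 m.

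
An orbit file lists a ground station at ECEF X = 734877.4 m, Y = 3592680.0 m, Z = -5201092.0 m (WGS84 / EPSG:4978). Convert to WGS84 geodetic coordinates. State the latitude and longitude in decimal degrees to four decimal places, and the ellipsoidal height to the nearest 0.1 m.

lat -54.9950°, lon 78.4397°, h 33.9 m

λ = atan2(Y, X) = 78.43970027°; p = √(X²+Y²) = 3667068.9 m.
Bowring's method on WGS84 (a = 6378137 m, b = 6356752.314 m) gives φ = -54.99499997°, h = 33.892 m.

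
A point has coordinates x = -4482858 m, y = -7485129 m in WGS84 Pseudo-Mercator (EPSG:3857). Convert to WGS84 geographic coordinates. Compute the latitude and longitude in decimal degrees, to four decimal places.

lat -55.6301°, lon -40.2702°

R = 6378137 m. λ = x/R = -40.27019858°.
φ = 2·arctan(exp(y/R)) − 90° = 2·arctan(0.30926) − 90° = -55.63010156°.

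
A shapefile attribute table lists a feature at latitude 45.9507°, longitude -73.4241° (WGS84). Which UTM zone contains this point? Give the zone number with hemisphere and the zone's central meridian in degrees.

UTM zone = ⌊(λ + 180)/6⌋ + 1; -73.4241° ∈ [-78°, -72°) → zone 18.
Hemisphere: N (φ ≥ 0).
Central meridian λ₀ = 6×18 − 183 = -75°.

Zone 18N, central meridian -75°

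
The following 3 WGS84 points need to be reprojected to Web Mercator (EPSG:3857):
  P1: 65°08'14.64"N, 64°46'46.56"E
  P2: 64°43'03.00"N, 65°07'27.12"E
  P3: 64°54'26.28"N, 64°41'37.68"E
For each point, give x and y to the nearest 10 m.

Web Mercator: x = R·λ, y = R·ln tan(π/4+φ/2), R = 6378137 m.
P1 (65.1374°, 64.7796°) → (7211232.086, 9644656.685) m.
P2 (64.7175°, 65.1242°) → (7249592.782, 9534350.131) m.
P3 (64.9073°, 64.6938°) → (7201680.873, 9583996.178) m.

P1: x 7211230 m, y 9644660 m; P2: x 7249590 m, y 9534350 m; P3: x 7201680 m, y 9584000 m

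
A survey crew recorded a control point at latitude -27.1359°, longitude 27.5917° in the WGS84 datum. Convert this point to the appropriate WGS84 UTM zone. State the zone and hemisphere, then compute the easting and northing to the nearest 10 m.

Zone 35S: E 558640 m, N 6998370 m

Longitude 27.5917° lies in the 6° band [24°, 30°), giving zone 35; latitude is south of the equator, so 35S.
Zone 35 central meridian λ₀ = 6×35 − 183 = 27°; Δλ = +0.5917°.
Transverse Mercator on WGS84 with k₀ = 0.9996 gives E = 558635.504 m, N = 6998374.341 m.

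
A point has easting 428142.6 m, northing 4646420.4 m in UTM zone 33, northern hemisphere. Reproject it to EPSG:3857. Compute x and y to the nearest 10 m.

Unproject from UTM 33N (λ₀ = 15°) → φ = 41.96649982°, λ = 14.13279993°.
Web Mercator (R = 6378137 m): x = 1573256.091 m, y = 5155962.600 m.

x 1573260 m, y 5155960 m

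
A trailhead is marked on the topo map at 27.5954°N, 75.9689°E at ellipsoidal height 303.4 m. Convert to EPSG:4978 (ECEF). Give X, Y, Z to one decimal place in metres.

WGS84: a = 6378137 m, e² = 0.006694380; N(φ) = a/√(1−e²sin²φ) = 6382722.917 m.
X = (N+h)·cosφ·cosλ = 1371506.668 m; Y = (N+h)·cosφ·sinλ = 5488120.478 m; Z = (N(1−e²)+h)·sinφ = 2936983.784 m.

X 1371506.7 m, Y 5488120.5 m, Z 2936983.8 m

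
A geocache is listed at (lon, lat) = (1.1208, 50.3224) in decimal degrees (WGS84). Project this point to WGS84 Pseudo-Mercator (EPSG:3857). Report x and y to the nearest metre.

Web Mercator is spherical with R = a = 6378137 m.
x = R·λ = 6378137 × 0.019561650 = 124766.885 m.
y = R·ln tan(π/4 + φ/2) = 6378137 × 1.019466686 = 6502298.189 m.

x 124767 m, y 6502298 m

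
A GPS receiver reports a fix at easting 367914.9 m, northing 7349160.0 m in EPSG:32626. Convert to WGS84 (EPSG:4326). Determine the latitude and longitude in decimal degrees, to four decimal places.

Zone 26N: λ₀ = -27°, k₀ = 0.9996, false easting 500000 m.
Meridian distance M = (N − FN)/k₀ = 7352100.8 m.
Inverse transverse Mercator on WGS84 gives φ = 66.23460015°, λ = -29.93810105°.

lat 66.2346°, lon -29.9381°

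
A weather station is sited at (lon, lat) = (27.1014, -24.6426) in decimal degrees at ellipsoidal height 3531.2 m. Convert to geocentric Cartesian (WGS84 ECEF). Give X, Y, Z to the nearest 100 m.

X 5166600 m, Y 2644000 m, Z -2644600 m

WGS84: a = 6378137 m, e² = 0.006694380; N(φ) = a/√(1−e²sin²φ) = 6381851.800 m.
X = (N+h)·cosφ·cosλ = 5166590.621 m; Y = (N+h)·cosφ·sinλ = 2644037.299 m; Z = (N(1−e²)+h)·sinφ = -2644614.796 m.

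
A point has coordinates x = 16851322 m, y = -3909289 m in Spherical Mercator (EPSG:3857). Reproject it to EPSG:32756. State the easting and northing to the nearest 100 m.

Web Mercator inverse (R = 6378137 m) → φ = -33.10529900°, λ = 151.37800110°.
UTM 56S forward: E = 348651.642 m, N = 6335869.242 m.

E 348700 m, N 6335900 m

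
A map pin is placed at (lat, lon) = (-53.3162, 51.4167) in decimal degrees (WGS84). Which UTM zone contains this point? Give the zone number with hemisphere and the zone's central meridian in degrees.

Zone 39S, central meridian 51°

UTM zone = ⌊(λ + 180)/6⌋ + 1; 51.4167° ∈ [48°, 54°) → zone 39.
Hemisphere: S (φ < 0).
Central meridian λ₀ = 6×39 − 183 = 51°.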